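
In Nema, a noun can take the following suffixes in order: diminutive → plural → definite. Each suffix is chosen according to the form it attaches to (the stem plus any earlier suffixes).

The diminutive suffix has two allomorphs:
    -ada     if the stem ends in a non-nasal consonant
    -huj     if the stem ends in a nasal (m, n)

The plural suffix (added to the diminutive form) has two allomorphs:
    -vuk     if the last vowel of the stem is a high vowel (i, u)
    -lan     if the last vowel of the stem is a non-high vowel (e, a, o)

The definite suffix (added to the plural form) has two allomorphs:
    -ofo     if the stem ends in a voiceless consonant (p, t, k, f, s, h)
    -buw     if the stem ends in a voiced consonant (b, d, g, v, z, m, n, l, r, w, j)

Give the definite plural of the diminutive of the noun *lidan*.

lidanhujvukofo

*lidan* — final consonant /n/ (a nasal) → -huj → *lidanhuj*.
The diminutive form *lidanhuj*: last vowel = /u/, a high vowel → -vuk → *lidanhujvuk*.
The final consonant of the plural form *lidanhujvuk* is /k/, which is voiceless, so the definite suffix is -ofo, giving *lidanhujvukofo*.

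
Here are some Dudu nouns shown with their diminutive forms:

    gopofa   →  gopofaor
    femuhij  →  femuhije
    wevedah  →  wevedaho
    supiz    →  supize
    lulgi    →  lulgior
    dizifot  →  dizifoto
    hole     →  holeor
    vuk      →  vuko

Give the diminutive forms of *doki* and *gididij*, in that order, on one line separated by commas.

The suffix is conditioned by the final sound: -o when the stem ends in a voiceless consonant (*wevedah*, *dizifot*, *vuk*); -e when the stem ends in a voiced consonant (*femuhij*, *supiz*); -or when the stem ends in a vowel (*gopofa*, *lulgi*, *hole*).
Since the final sound of *doki* is /i/ (a vowel), it takes -or, giving *dokior*.
*gididij* — final sound /j/ (a voiced consonant) → -e → *gididije*.

dokior, gididije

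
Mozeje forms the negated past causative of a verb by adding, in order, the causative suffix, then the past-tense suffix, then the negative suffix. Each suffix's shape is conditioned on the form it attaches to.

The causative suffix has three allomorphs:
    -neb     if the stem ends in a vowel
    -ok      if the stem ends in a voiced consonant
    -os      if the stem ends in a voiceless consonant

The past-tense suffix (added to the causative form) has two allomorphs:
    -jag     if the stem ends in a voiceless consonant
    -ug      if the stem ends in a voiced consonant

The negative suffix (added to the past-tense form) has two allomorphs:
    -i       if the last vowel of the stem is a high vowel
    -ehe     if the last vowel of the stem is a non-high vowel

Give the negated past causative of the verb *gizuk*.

gizukosjagehe

*gizuk* — final sound /k/ (a voiceless consonant) → -os → *gizukos*.
Since the final consonant of the causative form *gizukos* is /s/ (voiceless), it takes -jag, giving *gizukosjag*.
The past-tense form *gizukosjag*: last vowel = /a/, a non-high vowel → -ehe → *gizukosjagehe*.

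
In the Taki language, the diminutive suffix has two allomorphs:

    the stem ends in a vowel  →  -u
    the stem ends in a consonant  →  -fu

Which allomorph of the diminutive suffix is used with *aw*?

-fu

The final sound of *aw* is /w/, which is a consonant, so the suffix is -fu.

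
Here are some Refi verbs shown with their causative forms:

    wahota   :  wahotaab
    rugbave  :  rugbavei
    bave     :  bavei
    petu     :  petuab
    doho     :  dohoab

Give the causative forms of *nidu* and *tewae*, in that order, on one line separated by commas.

niduab, tewaei

The suffix is conditioned by the last vowel: -i when the last vowel of the stem is a front vowel (*rugbave*, *bave*); -ab when the last vowel of the stem is a back vowel (*wahota*, *petu*, *doho*).
*nidu*: last vowel = /u/, a back vowel → -ab → *niduab*.
Since the last vowel of *tewae* is /e/ (a front vowel), it takes -i, giving *tewaei*.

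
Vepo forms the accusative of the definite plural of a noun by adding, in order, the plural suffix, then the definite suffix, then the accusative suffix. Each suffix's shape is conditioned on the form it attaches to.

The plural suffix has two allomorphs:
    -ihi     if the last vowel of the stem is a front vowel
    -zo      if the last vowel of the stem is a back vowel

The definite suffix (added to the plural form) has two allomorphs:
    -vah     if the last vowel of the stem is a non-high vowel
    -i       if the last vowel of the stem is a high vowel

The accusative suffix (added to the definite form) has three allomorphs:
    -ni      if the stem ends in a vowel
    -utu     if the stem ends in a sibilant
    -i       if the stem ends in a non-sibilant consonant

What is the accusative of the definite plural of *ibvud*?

ibvudzovahi

The last vowel of *ibvud* is /u/, which is a back vowel, so the plural suffix is -zo, giving *ibvudzo*.
The last vowel of the plural form *ibvudzo* is /o/, which is a non-high vowel, so the definite suffix is -vah, giving *ibvudzovah*.
The definite form *ibvudzovah* — final sound /h/ (a non-sibilant consonant) → -i → *ibvudzovahi*.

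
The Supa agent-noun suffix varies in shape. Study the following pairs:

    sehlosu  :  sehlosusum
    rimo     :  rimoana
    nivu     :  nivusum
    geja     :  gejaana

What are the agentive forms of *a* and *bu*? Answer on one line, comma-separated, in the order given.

Looking at the last vowel of each stem: -sum when the last vowel of the stem is a high vowel (*sehlosu*, *nivu*); -ana when the last vowel of the stem is a non-high vowel (*rimo*, *geja*).
The last vowel of *a* is /a/, which is a non-high vowel, so the suffix is -ana, giving *aana*.
The last vowel of *bu* is /u/, which is a high vowel, so the suffix is -sum, giving *busum*.

aana, busum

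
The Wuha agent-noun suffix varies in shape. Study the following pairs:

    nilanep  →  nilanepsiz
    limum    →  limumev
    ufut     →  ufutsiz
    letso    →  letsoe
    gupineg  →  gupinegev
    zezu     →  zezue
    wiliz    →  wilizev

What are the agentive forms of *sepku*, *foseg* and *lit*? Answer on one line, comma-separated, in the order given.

The pattern is voicing of the final sound: -siz when the stem ends in a voiceless consonant (*nilanep*, *ufut*); -ev when the stem ends in a voiced consonant (*limum*, *gupineg*, *wiliz*); -e when the stem ends in a vowel (*letso*, *zezu*).
Since the final sound of *sepku* is /u/ (a vowel), it takes -e, giving *sepkue*.
The final sound of *foseg* is /g/, which is a voiced consonant, so the suffix is -ev, giving *fosegev*.
*lit*: final sound = /t/, a voiceless consonant → -siz → *litsiz*.

sepkue, fosegev, litsiz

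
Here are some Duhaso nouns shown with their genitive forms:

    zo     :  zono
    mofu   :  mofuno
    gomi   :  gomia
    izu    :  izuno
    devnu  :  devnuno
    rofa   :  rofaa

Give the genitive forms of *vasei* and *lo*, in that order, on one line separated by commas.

vaseia, lono

The pattern is rounding harmony: -no when the last vowel of the stem is a rounded vowel (*zo*, *mofu*, *izu*, *devnu*); -a when the last vowel of the stem is an unrounded vowel (*gomi*, *rofa*).
Since the last vowel of *vasei* is /i/ (an unrounded vowel), it takes -a, giving *vaseia*.
Since the last vowel of *lo* is /o/ (a rounded vowel), it takes -no, giving *lono*.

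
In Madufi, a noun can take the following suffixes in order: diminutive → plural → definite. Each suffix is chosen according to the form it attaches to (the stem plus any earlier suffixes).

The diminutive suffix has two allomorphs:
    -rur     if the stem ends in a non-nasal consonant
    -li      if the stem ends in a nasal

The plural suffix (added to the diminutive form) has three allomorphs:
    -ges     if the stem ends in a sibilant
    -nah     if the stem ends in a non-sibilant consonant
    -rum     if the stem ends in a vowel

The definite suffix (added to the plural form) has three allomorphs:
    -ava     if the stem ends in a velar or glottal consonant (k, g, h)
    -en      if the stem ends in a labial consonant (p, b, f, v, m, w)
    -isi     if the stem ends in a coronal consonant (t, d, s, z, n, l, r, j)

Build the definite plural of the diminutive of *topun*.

topunlirumen

*topun*: final consonant = /n/, a nasal → -li → *topunli*.
Since the final sound of the diminutive form *topunli* is /i/ (a vowel), it takes -rum, giving *topunlirum*.
The plural form *topunlirum* — final consonant /m/ (labial) → -en → *topunlirumen*.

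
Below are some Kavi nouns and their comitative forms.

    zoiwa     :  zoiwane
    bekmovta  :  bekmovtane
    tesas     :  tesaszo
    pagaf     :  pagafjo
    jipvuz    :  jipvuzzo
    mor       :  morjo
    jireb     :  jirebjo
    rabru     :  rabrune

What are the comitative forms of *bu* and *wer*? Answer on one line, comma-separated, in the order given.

bune, werjo

The suffix is conditioned by the final sound: -zo when the stem ends in a sibilant (*tesas*, *jipvuz*); -jo when the stem ends in a non-sibilant consonant (*pagaf*, *mor*, *jireb*); -ne when the stem ends in a vowel (*zoiwa*, *bekmovta*, *rabru*).
Since the final sound of *bu* is /u/ (a vowel), it takes -ne, giving *bune*.
The final sound of *wer* is /r/, which is a non-sibilant consonant, so the suffix is -jo, giving *werjo*.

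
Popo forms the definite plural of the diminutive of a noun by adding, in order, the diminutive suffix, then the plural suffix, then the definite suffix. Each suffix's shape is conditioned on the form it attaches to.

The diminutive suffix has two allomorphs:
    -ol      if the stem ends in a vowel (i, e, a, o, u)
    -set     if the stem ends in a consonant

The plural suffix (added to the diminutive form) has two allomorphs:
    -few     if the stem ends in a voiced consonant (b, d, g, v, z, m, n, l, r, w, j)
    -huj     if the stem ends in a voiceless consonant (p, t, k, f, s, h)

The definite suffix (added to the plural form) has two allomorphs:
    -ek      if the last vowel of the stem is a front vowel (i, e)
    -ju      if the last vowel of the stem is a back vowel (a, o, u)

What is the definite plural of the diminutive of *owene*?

*owene*: final sound = /e/, a vowel → -ol → *oweneol*.
The diminutive form *oweneol*: final consonant = /l/, voiced → -few → *oweneolfew*.
The plural form *oweneolfew*: last vowel = /e/, a front vowel → -ek → *oweneolfewek*.

oweneolfewek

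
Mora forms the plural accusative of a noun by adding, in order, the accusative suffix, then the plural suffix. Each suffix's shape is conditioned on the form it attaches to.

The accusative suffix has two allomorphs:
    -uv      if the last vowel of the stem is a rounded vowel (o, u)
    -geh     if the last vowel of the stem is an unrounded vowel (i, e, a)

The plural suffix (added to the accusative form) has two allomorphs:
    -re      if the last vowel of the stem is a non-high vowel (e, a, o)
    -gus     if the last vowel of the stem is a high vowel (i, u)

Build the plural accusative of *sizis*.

*sizis*: last vowel = /i/, an unrounded vowel → -geh → *sizisgeh*.
The accusative form *sizisgeh*: last vowel = /e/, a non-high vowel → -re → *sizisgehre*.

sizisgehre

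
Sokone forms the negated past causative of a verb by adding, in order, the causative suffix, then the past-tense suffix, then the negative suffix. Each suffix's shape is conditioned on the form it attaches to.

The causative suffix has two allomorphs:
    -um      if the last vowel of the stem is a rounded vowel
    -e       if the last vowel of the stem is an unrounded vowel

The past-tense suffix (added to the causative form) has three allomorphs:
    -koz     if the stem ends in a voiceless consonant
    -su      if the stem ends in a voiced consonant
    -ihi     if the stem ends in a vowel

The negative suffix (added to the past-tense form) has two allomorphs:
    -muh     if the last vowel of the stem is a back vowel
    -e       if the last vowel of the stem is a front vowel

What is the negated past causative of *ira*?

Since the last vowel of *ira* is /a/ (an unrounded vowel), it takes -e, giving *irae*.
The causative form *irae* — final sound /e/ (a vowel) → -ihi → *iraeihi*.
The past-tense form *iraeihi* — last vowel /i/ (a front vowel) → -e → *iraeihie*.

iraeihie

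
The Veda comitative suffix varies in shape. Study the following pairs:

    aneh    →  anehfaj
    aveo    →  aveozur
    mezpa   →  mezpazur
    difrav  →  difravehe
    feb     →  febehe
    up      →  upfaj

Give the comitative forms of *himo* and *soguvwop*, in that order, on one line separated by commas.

himozur, soguvwopfaj

The alternation tracks the final sound of the stem — -faj when the stem ends in a voiceless consonant (*aneh*, *up*); -ehe when the stem ends in a voiced consonant (*difrav*, *feb*); -zur when the stem ends in a vowel (*aveo*, *mezpa*).
*himo*: final sound = /o/, a vowel → -zur → *himozur*.
*soguvwop*: final sound = /p/, a voiceless consonant → -faj → *soguvwopfaj*.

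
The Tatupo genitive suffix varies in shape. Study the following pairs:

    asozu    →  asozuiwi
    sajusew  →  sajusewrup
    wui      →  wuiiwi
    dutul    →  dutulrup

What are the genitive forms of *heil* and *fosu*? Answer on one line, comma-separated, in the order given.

The alternation tracks the final sound of the stem — -rup when the stem ends in a consonant (*sajusew*, *dutul*); -iwi when the stem ends in a vowel (*asozu*, *wui*).
*heil* — final sound /l/ (a consonant) → -rup → *heilrup*.
The final sound of *fosu* is /u/, which is a vowel, so the suffix is -iwi, giving *fosuiwi*.

heilrup, fosuiwi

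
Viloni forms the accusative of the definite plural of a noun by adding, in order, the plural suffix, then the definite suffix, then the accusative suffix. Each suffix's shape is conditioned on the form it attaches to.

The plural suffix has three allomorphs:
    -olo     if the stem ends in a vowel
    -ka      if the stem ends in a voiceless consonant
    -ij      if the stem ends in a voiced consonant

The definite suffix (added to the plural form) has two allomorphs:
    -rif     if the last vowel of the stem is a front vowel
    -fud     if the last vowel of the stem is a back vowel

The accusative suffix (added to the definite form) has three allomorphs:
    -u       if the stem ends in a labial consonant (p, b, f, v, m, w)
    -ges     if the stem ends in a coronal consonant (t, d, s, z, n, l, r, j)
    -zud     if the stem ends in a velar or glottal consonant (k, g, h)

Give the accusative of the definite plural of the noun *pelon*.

Since the final sound of *pelon* is /n/ (a voiced consonant), it takes -ij, giving *pelonij*.
The plural form *pelonij*: last vowel = /i/, a front vowel → -rif → *pelonijrif*.
Since the final consonant of the definite form *pelonijrif* is /f/ (labial), it takes -u, giving *pelonijrifu*.

pelonijrifu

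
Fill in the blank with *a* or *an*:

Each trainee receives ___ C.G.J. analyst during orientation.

a

The indefinite article is chosen by the initial *sound* of the following word, not its spelling.
The initialism *C.G.J.* is read letter by letter; the first letter, C, is pronounced /siː/, which begins with a consonant sound.
So the article is *a*: Each trainee receives a C.G.J. analyst during orientation.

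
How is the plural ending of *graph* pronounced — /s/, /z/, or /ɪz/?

/s/

The stem *graph* ends in a voiceless non-sibilant consonant.
The plural suffix surfaces as /ɪz/ after sibilants, /s/ after other voiceless consonants, and /z/ after other voiced sounds.
So the plural -s on *graph* is pronounced /s/.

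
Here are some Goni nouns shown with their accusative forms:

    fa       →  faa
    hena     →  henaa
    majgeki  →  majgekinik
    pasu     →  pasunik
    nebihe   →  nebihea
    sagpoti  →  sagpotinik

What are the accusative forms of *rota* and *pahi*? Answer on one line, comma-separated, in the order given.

Looking at the last vowel of each stem: -nik when the last vowel of the stem is a high vowel (*majgeki*, *pasu*, *sagpoti*); -a when the last vowel of the stem is a non-high vowel (*fa*, *hena*, *nebihe*).
The last vowel of *rota* is /a/, which is a non-high vowel, so the suffix is -a, giving *rotaa*.
*pahi* — last vowel /i/ (a high vowel) → -nik → *pahinik*.

rotaa, pahinik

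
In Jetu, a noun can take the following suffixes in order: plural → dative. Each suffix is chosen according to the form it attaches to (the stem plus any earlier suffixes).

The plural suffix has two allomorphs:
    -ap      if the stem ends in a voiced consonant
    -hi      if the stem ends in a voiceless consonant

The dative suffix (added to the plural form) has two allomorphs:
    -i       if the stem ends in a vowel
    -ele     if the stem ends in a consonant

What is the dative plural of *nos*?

noshii

Since the final consonant of *nos* is /s/ (voiceless), it takes -hi, giving *noshi*.
The final sound of the plural form *noshi* is /i/, which is a vowel, so the dative suffix is -i, giving *noshii*.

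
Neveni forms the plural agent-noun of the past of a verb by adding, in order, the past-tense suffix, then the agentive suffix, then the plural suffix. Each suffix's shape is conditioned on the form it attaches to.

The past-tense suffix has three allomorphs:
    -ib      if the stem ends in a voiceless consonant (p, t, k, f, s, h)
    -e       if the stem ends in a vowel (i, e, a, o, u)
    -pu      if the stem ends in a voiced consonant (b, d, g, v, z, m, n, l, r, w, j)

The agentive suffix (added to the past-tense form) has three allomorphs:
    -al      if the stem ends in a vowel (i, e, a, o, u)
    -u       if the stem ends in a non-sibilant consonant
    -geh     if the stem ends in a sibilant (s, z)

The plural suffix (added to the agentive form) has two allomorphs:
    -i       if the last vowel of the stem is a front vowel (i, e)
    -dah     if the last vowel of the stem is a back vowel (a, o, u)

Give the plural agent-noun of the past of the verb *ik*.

ikibudah

The final sound of *ik* is /k/, which is a voiceless consonant, so the past-tense suffix is -ib, giving *ikib*.
The past-tense form *ikib*: final sound = /b/, a non-sibilant consonant → -u → *ikibu*.
The last vowel of the agentive form *ikibu* is /u/, which is a back vowel, so the plural suffix is -dah, giving *ikibudah*.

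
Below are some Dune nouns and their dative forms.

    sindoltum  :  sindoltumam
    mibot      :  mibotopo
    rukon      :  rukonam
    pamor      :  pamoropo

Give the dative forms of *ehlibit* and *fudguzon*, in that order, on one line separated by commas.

The pattern is nasality of the final consonant: -am when the stem ends in a nasal (*sindoltum*, *rukon*); -opo when the stem ends in a non-nasal consonant (*mibot*, *pamor*).
*ehlibit* — final consonant /t/ (non-nasal) → -opo → *ehlibitopo*.
Since the final consonant of *fudguzon* is /n/ (a nasal), it takes -am, giving *fudguzonam*.

ehlibitopo, fudguzonam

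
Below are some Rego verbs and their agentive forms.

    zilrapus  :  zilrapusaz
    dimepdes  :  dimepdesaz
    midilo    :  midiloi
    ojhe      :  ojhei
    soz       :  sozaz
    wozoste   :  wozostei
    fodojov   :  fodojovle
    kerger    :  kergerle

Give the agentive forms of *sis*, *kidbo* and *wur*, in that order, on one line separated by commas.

The suffix is conditioned by the final sound: -az when the stem ends in a sibilant (*zilrapus*, *dimepdes*, *soz*); -le when the stem ends in a non-sibilant consonant (*fodojov*, *kerger*); -i when the stem ends in a vowel (*midilo*, *ojhe*, *wozoste*).
Since the final sound of *sis* is /s/ (a sibilant), it takes -az, giving *sisaz*.
*kidbo* — final sound /o/ (a vowel) → -i → *kidboi*.
*wur*: final sound = /r/, a non-sibilant consonant → -le → *wurle*.

sisaz, kidboi, wurle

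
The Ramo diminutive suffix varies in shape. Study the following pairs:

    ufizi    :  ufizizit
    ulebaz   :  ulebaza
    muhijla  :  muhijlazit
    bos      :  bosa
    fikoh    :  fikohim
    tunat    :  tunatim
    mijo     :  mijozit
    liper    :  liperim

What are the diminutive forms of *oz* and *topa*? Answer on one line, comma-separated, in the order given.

oza, topazit

The alternation tracks the final sound of the stem — -a when the stem ends in a sibilant (*ulebaz*, *bos*); -im when the stem ends in a non-sibilant consonant (*fikoh*, *tunat*, *liper*); -zit when the stem ends in a vowel (*ufizi*, *muhijla*, *mijo*).
Since the final sound of *oz* is /z/ (a sibilant), it takes -a, giving *oza*.
*topa* — final sound /a/ (a vowel) → -zit → *topazit*.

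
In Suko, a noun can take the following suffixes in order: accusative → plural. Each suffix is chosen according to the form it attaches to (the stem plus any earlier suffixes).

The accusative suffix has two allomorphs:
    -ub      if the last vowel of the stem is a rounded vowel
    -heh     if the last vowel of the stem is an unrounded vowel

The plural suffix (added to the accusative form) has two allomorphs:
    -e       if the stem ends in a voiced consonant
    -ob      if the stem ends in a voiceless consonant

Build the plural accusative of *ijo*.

The last vowel of *ijo* is /o/, which is a rounded vowel, so the accusative suffix is -ub, giving *ijoub*.
Since the final consonant of the accusative form *ijoub* is /b/ (voiced), it takes -e, giving *ijoube*.

ijoube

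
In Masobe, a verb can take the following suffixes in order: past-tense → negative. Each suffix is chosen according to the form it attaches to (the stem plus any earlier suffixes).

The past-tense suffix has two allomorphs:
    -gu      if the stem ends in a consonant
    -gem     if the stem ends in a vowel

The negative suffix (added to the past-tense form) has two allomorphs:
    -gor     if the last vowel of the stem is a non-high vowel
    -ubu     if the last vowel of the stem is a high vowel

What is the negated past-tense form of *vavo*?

vavogemgor

*vavo*: final sound = /o/, a vowel → -gem → *vavogem*.
The past-tense form *vavogem* — last vowel /e/ (a non-high vowel) → -gor → *vavogemgor*.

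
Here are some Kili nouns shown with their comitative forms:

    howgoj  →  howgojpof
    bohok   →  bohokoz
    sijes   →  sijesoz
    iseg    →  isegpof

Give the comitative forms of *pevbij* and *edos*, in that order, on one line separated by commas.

pevbijpof, edosoz

The suffix is conditioned by the final consonant: -oz when the stem ends in a voiceless consonant (*bohok*, *sijes*); -pof when the stem ends in a voiced consonant (*howgoj*, *iseg*).
Since the final consonant of *pevbij* is /j/ (voiced), it takes -pof, giving *pevbijpof*.
Since the final consonant of *edos* is /s/ (voiceless), it takes -oz, giving *edosoz*.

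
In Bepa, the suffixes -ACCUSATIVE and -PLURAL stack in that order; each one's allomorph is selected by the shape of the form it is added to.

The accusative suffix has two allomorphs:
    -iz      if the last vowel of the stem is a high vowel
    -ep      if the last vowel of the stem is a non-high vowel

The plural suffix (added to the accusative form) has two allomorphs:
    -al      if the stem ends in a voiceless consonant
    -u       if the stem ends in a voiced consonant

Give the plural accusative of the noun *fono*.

The last vowel of *fono* is /o/, which is a non-high vowel, so the accusative suffix is -ep, giving *fonoep*.
The accusative form *fonoep* — final consonant /p/ (voiceless) → -al → *fonoepal*.

fonoepal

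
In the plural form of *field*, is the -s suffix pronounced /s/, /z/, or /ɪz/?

/z/

The stem *field* ends in a voiced non-sibilant sound.
The plural suffix surfaces as /ɪz/ after sibilants, /s/ after other voiceless consonants, and /z/ after other voiced sounds.
So the plural -s on *field* is pronounced /z/.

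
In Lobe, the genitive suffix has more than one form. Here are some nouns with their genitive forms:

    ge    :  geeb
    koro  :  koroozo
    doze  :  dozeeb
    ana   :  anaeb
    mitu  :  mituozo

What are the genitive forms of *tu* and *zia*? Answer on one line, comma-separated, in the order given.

tuozo, ziaeb

The suffix is conditioned by the last vowel: -ozo when the last vowel of the stem is a rounded vowel (*koro*, *mitu*); -eb when the last vowel of the stem is an unrounded vowel (*ge*, *doze*, *ana*).
The last vowel of *tu* is /u/, which is a rounded vowel, so the suffix is -ozo, giving *tuozo*.
*zia*: last vowel = /a/, an unrounded vowel → -eb → *ziaeb*.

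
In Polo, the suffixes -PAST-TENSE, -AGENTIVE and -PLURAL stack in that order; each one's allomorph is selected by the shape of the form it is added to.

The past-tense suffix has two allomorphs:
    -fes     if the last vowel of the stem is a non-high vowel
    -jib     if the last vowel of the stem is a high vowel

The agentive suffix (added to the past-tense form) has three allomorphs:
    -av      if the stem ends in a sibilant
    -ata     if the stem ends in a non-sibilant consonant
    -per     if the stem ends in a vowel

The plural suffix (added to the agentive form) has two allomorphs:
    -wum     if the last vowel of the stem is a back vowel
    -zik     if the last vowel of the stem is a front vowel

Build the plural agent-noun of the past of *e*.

efesavwum

The last vowel of *e* is /e/, which is a non-high vowel, so the past-tense suffix is -fes, giving *efes*.
The final sound of the past-tense form *efes* is /s/, which is a sibilant, so the agentive suffix is -av, giving *efesav*.
The agentive form *efesav* — last vowel /a/ (a back vowel) → -wum → *efesavwum*.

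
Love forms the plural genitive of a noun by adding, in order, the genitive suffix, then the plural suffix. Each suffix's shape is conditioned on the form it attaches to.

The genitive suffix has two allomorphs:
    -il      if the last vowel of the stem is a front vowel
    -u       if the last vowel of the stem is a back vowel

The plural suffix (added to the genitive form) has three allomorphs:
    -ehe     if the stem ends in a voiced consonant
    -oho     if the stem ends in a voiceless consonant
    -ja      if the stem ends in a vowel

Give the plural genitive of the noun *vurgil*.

vurgililehe

*vurgil*: last vowel = /i/, a front vowel → -il → *vurgilil*.
The genitive form *vurgilil*: final sound = /l/, a voiced consonant → -ehe → *vurgililehe*.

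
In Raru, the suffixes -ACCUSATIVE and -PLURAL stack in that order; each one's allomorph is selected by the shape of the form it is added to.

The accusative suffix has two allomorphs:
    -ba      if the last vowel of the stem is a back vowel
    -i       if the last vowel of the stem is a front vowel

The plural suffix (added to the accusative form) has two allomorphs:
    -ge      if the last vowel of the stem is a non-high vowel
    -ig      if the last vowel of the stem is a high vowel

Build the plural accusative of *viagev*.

*viagev* — last vowel /e/ (a front vowel) → -i → *viagevi*.
Since the last vowel of the accusative form *viagevi* is /i/ (a high vowel), it takes -ig, giving *viageviig*.

viageviig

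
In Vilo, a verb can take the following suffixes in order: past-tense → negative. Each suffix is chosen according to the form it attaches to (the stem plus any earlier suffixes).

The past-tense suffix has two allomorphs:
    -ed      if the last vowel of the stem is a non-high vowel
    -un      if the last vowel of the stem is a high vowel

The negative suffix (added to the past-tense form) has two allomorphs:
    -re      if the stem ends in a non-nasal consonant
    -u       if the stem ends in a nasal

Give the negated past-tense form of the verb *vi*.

The last vowel of *vi* is /i/, which is a high vowel, so the past-tense suffix is -un, giving *viun*.
The past-tense form *viun* — final consonant /n/ (a nasal) → -u → *viunu*.

viunu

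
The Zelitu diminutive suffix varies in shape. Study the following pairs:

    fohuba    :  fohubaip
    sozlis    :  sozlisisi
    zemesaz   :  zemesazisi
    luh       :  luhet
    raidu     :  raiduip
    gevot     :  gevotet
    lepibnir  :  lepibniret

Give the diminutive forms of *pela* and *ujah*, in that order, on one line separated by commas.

The alternation tracks the final sound of the stem — -isi when the stem ends in a sibilant (*sozlis*, *zemesaz*); -et when the stem ends in a non-sibilant consonant (*luh*, *gevot*, *lepibnir*); -ip when the stem ends in a vowel (*fohuba*, *raidu*).
*pela* — final sound /a/ (a vowel) → -ip → *pelaip*.
Since the final sound of *ujah* is /h/ (a non-sibilant consonant), it takes -et, giving *ujahet*.

pelaip, ujahet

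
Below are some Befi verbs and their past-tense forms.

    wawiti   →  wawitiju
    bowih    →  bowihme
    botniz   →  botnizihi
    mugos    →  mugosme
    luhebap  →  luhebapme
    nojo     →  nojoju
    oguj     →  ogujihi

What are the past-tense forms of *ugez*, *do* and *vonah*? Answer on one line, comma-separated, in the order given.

ugezihi, doju, vonahme

The pattern is voicing of the final sound: -me when the stem ends in a voiceless consonant (*bowih*, *mugos*, *luhebap*); -ihi when the stem ends in a voiced consonant (*botniz*, *oguj*); -ju when the stem ends in a vowel (*wawiti*, *nojo*).
Since the final sound of *ugez* is /z/ (a voiced consonant), it takes -ihi, giving *ugezihi*.
*do* — final sound /o/ (a vowel) → -ju → *doju*.
*vonah* — final sound /h/ (a voiceless consonant) → -me → *vonahme*.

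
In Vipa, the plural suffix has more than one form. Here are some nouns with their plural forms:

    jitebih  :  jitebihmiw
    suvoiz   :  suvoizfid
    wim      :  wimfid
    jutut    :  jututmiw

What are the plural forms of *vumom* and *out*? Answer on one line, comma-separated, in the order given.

vumomfid, outmiw

The pattern is voicing of the final consonant: -miw when the stem ends in a voiceless consonant (*jitebih*, *jutut*); -fid when the stem ends in a voiced consonant (*suvoiz*, *wim*).
The final consonant of *vumom* is /m/, which is voiced, so the suffix is -fid, giving *vumomfid*.
*out* — final consonant /t/ (voiceless) → -miw → *outmiw*.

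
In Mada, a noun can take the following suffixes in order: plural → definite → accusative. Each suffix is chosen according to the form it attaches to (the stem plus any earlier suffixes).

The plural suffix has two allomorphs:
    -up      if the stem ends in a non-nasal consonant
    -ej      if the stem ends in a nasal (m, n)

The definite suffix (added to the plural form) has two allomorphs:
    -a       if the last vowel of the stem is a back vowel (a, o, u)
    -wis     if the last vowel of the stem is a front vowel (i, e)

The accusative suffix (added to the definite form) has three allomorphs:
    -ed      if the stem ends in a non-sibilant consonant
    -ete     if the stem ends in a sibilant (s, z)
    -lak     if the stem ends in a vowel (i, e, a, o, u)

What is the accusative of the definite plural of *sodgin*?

sodginejwisete

*sodgin* — final consonant /n/ (a nasal) → -ej → *sodginej*.
The plural form *sodginej* — last vowel /e/ (a front vowel) → -wis → *sodginejwis*.
The definite form *sodginejwis*: final sound = /s/, a sibilant → -ete → *sodginejwisete*.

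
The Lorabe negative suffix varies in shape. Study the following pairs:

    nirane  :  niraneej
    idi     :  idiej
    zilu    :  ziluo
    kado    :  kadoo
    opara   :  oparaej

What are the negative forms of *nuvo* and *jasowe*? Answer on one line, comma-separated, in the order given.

The pattern is rounding harmony: -o when the last vowel of the stem is a rounded vowel (*zilu*, *kado*); -ej when the last vowel of the stem is an unrounded vowel (*nirane*, *idi*, *opara*).
Since the last vowel of *nuvo* is /o/ (a rounded vowel), it takes -o, giving *nuvoo*.
*jasowe*: last vowel = /e/, an unrounded vowel → -ej → *jasoweej*.

nuvoo, jasoweej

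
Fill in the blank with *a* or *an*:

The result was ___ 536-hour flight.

The indefinite article is chosen by the initial *sound* of the following word, not its spelling.
The number *536* is spoken "five hundred …", beginning with /faɪv/ — a consonant sound.
So the article is *a*: The result was a 536-hour flight.

a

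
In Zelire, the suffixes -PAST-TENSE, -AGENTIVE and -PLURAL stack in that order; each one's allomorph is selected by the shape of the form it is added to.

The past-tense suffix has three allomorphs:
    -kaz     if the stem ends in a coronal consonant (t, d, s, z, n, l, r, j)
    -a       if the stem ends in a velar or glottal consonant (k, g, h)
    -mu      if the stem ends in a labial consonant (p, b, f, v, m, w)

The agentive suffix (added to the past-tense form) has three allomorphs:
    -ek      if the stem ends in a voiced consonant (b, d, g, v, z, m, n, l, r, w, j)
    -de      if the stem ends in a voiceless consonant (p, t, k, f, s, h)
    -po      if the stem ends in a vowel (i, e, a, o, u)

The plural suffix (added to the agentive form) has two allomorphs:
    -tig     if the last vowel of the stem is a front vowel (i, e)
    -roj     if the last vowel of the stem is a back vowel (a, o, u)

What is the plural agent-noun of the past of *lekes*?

lekeskazektig

*lekes*: final consonant = /s/, coronal → -kaz → *lekeskaz*.
Since the final sound of the past-tense form *lekeskaz* is /z/ (a voiced consonant), it takes -ek, giving *lekeskazek*.
Since the last vowel of the agentive form *lekeskazek* is /e/ (a front vowel), it takes -tig, giving *lekeskazektig*.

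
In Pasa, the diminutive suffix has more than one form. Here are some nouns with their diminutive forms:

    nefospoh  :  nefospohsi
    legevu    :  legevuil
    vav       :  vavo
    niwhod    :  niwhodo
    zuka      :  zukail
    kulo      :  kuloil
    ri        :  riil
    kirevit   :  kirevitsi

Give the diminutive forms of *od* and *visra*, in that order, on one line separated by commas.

odo, visrail

Looking at the final sound of each stem: -si when the stem ends in a voiceless consonant (*nefospoh*, *kirevit*); -o when the stem ends in a voiced consonant (*vav*, *niwhod*); -il when the stem ends in a vowel (*legevu*, *zuka*, *kulo*, *ri*).
The final sound of *od* is /d/, which is a voiced consonant, so the suffix is -o, giving *odo*.
The final sound of *visra* is /a/, which is a vowel, so the suffix is -il, giving *visrail*.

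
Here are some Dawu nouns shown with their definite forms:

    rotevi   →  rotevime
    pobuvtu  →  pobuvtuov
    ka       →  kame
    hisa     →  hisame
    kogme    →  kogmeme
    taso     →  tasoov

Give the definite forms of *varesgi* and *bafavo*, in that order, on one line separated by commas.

varesgime, bafavoov

Looking at the last vowel of each stem: -ov when the last vowel of the stem is a rounded vowel (*pobuvtu*, *taso*); -me when the last vowel of the stem is an unrounded vowel (*rotevi*, *ka*, *hisa*, *kogme*).
The last vowel of *varesgi* is /i/, which is an unrounded vowel, so the suffix is -me, giving *varesgime*.
*bafavo* — last vowel /o/ (a rounded vowel) → -ov → *bafavoov*.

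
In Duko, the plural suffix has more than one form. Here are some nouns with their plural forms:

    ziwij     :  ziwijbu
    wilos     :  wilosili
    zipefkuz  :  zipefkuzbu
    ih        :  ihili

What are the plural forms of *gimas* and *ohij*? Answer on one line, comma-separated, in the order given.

Looking at the final consonant of each stem: -ili when the stem ends in a voiceless consonant (*wilos*, *ih*); -bu when the stem ends in a voiced consonant (*ziwij*, *zipefkuz*).
Since the final consonant of *gimas* is /s/ (voiceless), it takes -ili, giving *gimasili*.
*ohij* — final consonant /j/ (voiced) → -bu → *ohijbu*.

gimasili, ohijbu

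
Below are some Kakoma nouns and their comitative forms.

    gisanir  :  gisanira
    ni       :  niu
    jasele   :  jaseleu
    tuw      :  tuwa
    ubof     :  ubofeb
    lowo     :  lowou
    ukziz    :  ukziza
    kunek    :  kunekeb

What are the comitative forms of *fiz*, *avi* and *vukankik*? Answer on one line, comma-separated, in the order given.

The alternation tracks the final sound of the stem — -eb when the stem ends in a voiceless consonant (*ubof*, *kunek*); -a when the stem ends in a voiced consonant (*gisanir*, *tuw*, *ukziz*); -u when the stem ends in a vowel (*ni*, *jasele*, *lowo*).
*fiz*: final sound = /z/, a voiced consonant → -a → *fiza*.
The final sound of *avi* is /i/, which is a vowel, so the suffix is -u, giving *aviu*.
The final sound of *vukankik* is /k/, which is a voiceless consonant, so the suffix is -eb, giving *vukankikeb*.

fiza, aviu, vukankikeb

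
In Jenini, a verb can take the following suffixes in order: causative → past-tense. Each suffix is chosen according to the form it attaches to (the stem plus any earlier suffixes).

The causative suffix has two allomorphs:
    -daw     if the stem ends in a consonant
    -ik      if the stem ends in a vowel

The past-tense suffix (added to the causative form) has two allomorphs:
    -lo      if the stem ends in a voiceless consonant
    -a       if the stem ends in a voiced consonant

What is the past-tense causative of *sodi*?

sodiiklo

The final sound of *sodi* is /i/, which is a vowel, so the causative suffix is -ik, giving *sodiik*.
The final consonant of the causative form *sodiik* is /k/, which is voiceless, so the past-tense suffix is -lo, giving *sodiiklo*.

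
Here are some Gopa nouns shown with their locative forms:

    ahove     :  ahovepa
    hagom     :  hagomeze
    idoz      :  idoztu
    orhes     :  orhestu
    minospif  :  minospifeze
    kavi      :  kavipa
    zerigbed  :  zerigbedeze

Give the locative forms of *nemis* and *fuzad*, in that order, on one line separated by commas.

Looking at the final sound of each stem: -tu when the stem ends in a sibilant (*idoz*, *orhes*); -eze when the stem ends in a non-sibilant consonant (*hagom*, *minospif*, *zerigbed*); -pa when the stem ends in a vowel (*ahove*, *kavi*).
*nemis* — final sound /s/ (a sibilant) → -tu → *nemistu*.
Since the final sound of *fuzad* is /d/ (a non-sibilant consonant), it takes -eze, giving *fuzadeze*.

nemistu, fuzadeze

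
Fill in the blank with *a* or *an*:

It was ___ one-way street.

a

The indefinite article is chosen by the initial *sound* of the following word, not its spelling.
*one-way* begins with the sound /wʌ/ (*one* pronounced /wʌn/) — a consonant sound.
So the article is *a*: It was a one-way street.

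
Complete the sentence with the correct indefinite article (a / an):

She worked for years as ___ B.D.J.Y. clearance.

The indefinite article is chosen by the initial *sound* of the following word, not its spelling.
The initialism *B.D.J.Y.* is read letter by letter; the first letter, B, is pronounced /biː/, which begins with a consonant sound.
So the article is *a*: She worked for years as a B.D.J.Y. clearance.

a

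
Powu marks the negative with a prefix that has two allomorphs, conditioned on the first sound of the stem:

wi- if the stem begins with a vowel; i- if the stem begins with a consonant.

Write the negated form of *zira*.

izira

*zira*: first sound = /z/, a consonant → i- → *izira*.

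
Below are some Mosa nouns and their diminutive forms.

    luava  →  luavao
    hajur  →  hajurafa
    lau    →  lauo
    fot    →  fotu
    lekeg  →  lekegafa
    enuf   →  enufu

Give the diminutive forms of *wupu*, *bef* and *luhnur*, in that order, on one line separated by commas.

The suffix is conditioned by the final sound: -u when the stem ends in a voiceless consonant (*fot*, *enuf*); -afa when the stem ends in a voiced consonant (*hajur*, *lekeg*); -o when the stem ends in a vowel (*luava*, *lau*).
*wupu*: final sound = /u/, a vowel → -o → *wupuo*.
*bef* — final sound /f/ (a voiceless consonant) → -u → *befu*.
The final sound of *luhnur* is /r/, which is a voiced consonant, so the suffix is -afa, giving *luhnurafa*.

wupuo, befu, luhnurafa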